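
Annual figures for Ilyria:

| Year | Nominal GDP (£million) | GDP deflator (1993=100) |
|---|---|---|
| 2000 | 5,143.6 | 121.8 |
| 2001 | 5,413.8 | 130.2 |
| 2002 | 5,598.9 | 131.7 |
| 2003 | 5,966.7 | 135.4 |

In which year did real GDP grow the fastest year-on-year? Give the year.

2003

2001: real = 5413.8/1.302 = 4158.06; growth vs 2000 (4222.99) = -1.54%.
2002: real = 5598.9/1.317 = 4251.25; growth vs 2001 (4158.06) = 2.24%.
2003: real = 5966.7/1.354 = 4406.72; growth vs 2002 (4251.25) = 3.66%.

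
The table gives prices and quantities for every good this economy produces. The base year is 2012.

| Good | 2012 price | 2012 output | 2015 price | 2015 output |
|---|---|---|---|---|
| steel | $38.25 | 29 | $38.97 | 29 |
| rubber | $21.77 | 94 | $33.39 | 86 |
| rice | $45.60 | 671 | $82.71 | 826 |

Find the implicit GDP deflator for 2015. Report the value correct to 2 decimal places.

Nominal GDP 2015 = 38.97·29 + 33.39·86 + 82.71·826 = 72320.13.
Real GDP 2015 (at 2012 prices) = 38.25·29 + 21.77·86 + 45.60·826 = 40647.07.
Deflator = Nominal/Real × 100 = 72320.13/40647.07 × 100 = 177.922.

177.92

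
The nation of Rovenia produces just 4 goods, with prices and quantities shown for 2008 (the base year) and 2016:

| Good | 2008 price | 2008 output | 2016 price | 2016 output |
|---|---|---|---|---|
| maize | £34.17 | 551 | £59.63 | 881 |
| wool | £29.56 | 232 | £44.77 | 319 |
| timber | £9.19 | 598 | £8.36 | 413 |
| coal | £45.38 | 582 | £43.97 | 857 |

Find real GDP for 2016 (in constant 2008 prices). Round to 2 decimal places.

Real GDP 2016 = Σ (p_2008 × q_2016) = 34.17·881 + 29.56·319 + 9.19·413 + 45.38·857 = 82219.54.

£82219.54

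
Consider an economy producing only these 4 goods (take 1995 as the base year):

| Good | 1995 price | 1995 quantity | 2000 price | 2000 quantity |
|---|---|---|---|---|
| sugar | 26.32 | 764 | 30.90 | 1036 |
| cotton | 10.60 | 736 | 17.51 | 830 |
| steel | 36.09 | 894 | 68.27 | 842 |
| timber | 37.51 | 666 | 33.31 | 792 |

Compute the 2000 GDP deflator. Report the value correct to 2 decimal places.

Nominal GDP 2000 = 30.90·1036 + 17.51·830 + 68.27·842 + 33.31·792 = 130410.56.
Real GDP 2000 (at 1995 prices) = 26.32·1036 + 10.60·830 + 36.09·842 + 37.51·792 = 96161.22.
Deflator = Nominal/Real × 100 = 130410.56/96161.22 × 100 = 135.617.

135.62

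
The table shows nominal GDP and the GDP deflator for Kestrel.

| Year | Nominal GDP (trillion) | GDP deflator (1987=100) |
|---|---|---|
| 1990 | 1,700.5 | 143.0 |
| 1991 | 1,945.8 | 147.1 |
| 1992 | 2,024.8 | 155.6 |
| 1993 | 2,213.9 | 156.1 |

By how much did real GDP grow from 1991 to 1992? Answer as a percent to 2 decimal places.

Real GDP 1991 = 1945.8/1.471 = 1322.77.
Real GDP 1992 = 2024.8/1.556 = 1301.29.
Change = 1301.29/1322.77 − 1 = -0.0162.

-1.62%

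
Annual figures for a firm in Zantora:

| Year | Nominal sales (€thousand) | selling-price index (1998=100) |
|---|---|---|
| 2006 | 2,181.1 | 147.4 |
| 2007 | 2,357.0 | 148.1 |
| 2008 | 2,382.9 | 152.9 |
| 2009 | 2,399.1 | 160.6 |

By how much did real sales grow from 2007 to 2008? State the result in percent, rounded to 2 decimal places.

-2.07%

Real sales 2007 = 2357.0/1.481 = 1591.49.
Real sales 2008 = 2382.9/1.529 = 1558.47.
Change = 1558.47/1591.49 − 1 = -0.0207.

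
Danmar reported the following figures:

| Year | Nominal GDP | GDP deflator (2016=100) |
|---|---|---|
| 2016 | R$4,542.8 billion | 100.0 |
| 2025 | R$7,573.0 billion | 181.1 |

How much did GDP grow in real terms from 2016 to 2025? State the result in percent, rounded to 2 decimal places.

Deflate each year: 2016 → 4542.8/1.000 = 4542.80; 2025 → 7573.0/1.811 = 4181.67.
So real GDP changed by 4181.67/4542.80 − 1 = -0.0795, i.e. -7.95%.

-7.95%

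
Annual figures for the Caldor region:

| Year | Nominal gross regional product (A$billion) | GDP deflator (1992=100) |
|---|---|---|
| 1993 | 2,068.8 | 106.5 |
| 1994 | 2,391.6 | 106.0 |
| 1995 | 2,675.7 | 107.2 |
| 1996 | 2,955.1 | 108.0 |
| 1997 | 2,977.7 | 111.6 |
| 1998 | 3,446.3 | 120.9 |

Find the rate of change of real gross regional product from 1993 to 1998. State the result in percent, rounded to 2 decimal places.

46.74%

Real gross regional product 1993 = 2068.8/1.065 = 1942.54.
Real gross regional product 1998 = 3446.3/1.209 = 2850.54.
Change = 2850.54/1942.54 − 1 = 0.4674.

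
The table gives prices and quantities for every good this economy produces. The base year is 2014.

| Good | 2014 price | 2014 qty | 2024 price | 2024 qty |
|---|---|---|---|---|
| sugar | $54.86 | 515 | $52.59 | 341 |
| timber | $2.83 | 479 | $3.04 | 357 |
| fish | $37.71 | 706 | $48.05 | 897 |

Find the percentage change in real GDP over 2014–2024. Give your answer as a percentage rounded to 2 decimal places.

Real GDP 2014 = Nominal GDP 2014 = 54.86·515 + 2.83·479 + 37.71·706 = 56231.73.
Real GDP 2024 (at 2014 prices) = 54.86·341 + 2.83·357 + 37.71·897 = 53543.44.
Real growth = 53543.44/56231.73 − 1 = -0.0478.

-4.78%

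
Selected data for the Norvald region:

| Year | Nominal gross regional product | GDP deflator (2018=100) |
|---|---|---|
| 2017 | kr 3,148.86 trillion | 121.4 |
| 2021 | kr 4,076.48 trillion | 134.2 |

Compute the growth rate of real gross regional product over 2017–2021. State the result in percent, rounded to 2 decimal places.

17.11%

Deflate each year: 2017 → 3148.86/1.214 = 2593.79; 2021 → 4076.48/1.342 = 3037.62.
So real gross regional product changed by 3037.62/2593.79 − 1 = 0.1711, i.e. 17.11%.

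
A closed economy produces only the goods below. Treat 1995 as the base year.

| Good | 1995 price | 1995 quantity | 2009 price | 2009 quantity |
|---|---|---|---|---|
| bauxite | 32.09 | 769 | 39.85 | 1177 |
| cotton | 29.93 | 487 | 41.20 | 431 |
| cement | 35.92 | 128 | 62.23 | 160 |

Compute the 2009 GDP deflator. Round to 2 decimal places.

132.26

Nominal GDP 2009 = 39.85·1177 + 41.20·431 + 62.23·160 = 74617.45.
Real GDP 2009 (at 1995 prices) = 32.09·1177 + 29.93·431 + 35.92·160 = 56416.96.
Deflator = Nominal/Real × 100 = 74617.45/56416.96 × 100 = 132.261.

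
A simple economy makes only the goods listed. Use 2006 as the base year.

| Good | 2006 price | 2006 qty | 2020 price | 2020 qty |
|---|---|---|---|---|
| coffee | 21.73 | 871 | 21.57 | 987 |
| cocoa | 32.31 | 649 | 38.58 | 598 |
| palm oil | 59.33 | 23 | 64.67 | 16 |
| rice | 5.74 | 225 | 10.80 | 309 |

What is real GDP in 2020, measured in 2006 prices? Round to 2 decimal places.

43491.83

Real GDP 2020 = Σ (p_2006 × q_2020) = 21.73·987 + 32.31·598 + 59.33·16 + 5.74·309 = 43491.83.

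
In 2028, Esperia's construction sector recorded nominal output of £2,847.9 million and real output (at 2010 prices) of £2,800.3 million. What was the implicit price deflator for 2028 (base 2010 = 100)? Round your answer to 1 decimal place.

101.7

implicit price deflator = (Nominal / Real) × 100 = 2847.9 / 2800.3 × 100 = 101.70.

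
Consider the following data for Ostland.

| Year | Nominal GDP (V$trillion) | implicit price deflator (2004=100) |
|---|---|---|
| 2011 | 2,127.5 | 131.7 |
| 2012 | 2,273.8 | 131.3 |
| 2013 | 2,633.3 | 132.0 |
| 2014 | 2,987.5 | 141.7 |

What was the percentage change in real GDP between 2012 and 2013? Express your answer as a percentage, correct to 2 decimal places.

Real GDP 2012 = 2273.8/1.313 = 1731.76.
Real GDP 2013 = 2633.3/1.320 = 1994.92.
Change = 1994.92/1731.76 − 1 = 0.1520.

15.20%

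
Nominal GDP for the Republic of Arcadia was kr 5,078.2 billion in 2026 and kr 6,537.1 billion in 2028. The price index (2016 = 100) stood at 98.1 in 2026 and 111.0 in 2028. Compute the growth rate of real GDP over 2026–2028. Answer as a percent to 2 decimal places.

Real GDP 2026 = 5078.2 / 0.981 = 5176.55.
Real GDP 2028 = 6537.1 / 1.110 = 5889.28.
Real growth = 5889.28 / 5176.55 − 1 = 0.1377.

13.77%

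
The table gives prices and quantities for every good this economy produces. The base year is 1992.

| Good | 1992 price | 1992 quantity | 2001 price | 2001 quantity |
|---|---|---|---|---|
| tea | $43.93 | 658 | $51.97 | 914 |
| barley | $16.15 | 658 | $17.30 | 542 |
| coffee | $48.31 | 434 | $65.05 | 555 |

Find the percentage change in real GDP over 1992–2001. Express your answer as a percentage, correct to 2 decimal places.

25.15%

Real GDP 1992 = Nominal GDP 1992 = 43.93·658 + 16.15·658 + 48.31·434 = 60499.18.
Real GDP 2001 (at 1992 prices) = 43.93·914 + 16.15·542 + 48.31·555 = 75717.37.
Real growth = 75717.37/60499.18 − 1 = 0.2515.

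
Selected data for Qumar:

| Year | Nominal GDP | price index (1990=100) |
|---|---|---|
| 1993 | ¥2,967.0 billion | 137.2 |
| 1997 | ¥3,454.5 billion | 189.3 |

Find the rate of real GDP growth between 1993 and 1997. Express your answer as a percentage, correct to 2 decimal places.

-15.61%

Real GDP 1993 = 2967.0 / 1.372 = 2162.54.
Real GDP 1997 = 3454.5 / 1.893 = 1824.88.
Real growth = 1824.88 / 2162.54 − 1 = -0.1561.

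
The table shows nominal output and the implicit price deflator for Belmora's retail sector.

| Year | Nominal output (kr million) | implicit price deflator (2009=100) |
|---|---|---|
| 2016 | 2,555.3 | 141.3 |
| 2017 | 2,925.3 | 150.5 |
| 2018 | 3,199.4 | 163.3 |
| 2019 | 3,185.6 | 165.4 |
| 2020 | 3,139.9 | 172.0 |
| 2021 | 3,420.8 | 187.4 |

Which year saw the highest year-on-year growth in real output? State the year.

2017

2017: real = 2925.3/1.505 = 1943.72; growth vs 2016 (1808.42) = 7.48%.
2018: real = 3199.4/1.633 = 1959.22; growth vs 2017 (1943.72) = 0.80%.
2019: real = 3185.6/1.654 = 1926.00; growth vs 2018 (1959.22) = -1.70%.
2020: real = 3139.9/1.720 = 1825.52; growth vs 2019 (1926.00) = -5.22%.
2021: real = 3420.8/1.874 = 1825.40; growth vs 2020 (1825.52) = -0.01%.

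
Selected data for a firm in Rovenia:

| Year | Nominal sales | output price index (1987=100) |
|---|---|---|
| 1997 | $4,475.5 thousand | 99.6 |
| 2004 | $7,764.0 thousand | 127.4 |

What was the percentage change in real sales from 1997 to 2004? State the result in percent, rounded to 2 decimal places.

35.62%

Deflate each year: 1997 → 4475.5/0.996 = 4493.47; 2004 → 7764.0/1.274 = 6094.19.
So real sales changed by 6094.19/4493.47 − 1 = 0.3562, i.e. 35.62%.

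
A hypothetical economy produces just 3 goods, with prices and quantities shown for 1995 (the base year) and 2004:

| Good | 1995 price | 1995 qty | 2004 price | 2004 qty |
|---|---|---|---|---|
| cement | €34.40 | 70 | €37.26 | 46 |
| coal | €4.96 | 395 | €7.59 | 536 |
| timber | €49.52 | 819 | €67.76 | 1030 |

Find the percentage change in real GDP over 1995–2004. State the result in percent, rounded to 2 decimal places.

Real GDP 1995 = Nominal GDP 1995 = 34.40·70 + 4.96·395 + 49.52·819 = 44924.08.
Real GDP 2004 (at 1995 prices) = 34.40·46 + 4.96·536 + 49.52·1030 = 55246.56.
Real growth = 55246.56/44924.08 − 1 = 0.2298.

22.98%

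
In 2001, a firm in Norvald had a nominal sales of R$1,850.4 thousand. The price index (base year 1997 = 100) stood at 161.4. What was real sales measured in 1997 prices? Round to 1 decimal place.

R$1,146.5 thousand

Real sales = Nominal / (price index/100) = 1850.4 / 1.614 = 1146.47.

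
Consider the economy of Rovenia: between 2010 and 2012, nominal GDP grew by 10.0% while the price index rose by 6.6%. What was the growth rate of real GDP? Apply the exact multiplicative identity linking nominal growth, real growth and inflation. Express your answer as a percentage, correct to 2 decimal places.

(1 + g_nom) = (1 + g_real)(1 + π), so g_real = 1.1000 / 1.0660 − 1 = 0.03189.

3.19%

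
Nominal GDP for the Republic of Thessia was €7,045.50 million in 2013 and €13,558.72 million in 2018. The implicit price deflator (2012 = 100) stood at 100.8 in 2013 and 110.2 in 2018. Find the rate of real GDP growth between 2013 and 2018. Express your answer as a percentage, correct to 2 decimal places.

76.03%

Deflate each year: 2013 → 7045.50/1.008 = 6989.58; 2018 → 13558.72/1.102 = 12303.74.
So real GDP changed by 12303.74/6989.58 − 1 = 0.7603, i.e. 76.03%.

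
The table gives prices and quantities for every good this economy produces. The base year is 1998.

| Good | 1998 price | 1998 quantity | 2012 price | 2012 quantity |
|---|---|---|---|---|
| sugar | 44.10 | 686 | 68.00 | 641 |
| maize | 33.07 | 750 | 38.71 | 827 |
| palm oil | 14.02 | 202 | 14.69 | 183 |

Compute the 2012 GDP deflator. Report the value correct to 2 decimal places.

Nominal GDP 2012 = 68.00·641 + 38.71·827 + 14.69·183 = 78289.44.
Real GDP 2012 (at 1998 prices) = 44.10·641 + 33.07·827 + 14.02·183 = 58182.65.
Deflator = Nominal/Real × 100 = 78289.44/58182.65 × 100 = 134.558.

134.56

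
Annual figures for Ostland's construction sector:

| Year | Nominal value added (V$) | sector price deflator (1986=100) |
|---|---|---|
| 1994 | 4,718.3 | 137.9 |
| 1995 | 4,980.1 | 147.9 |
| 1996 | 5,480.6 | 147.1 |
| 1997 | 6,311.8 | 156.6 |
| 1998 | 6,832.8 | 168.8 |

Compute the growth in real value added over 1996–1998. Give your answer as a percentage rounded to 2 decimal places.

Real value added 1996 = 5480.6/1.471 = 3725.76.
Real value added 1998 = 6832.8/1.688 = 4047.87.
Change = 4047.87/3725.76 − 1 = 0.0865.

8.65%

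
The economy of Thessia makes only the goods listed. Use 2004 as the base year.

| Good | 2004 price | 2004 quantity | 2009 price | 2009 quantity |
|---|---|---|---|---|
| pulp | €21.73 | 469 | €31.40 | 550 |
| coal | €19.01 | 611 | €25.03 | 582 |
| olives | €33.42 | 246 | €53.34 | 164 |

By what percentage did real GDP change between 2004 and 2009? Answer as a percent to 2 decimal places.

Real GDP 2004 = Nominal GDP 2004 = 21.73·469 + 19.01·611 + 33.42·246 = 30027.80.
Real GDP 2009 (at 2004 prices) = 21.73·550 + 19.01·582 + 33.42·164 = 28496.20.
Real growth = 28496.20/30027.80 − 1 = -0.0510.

-5.10%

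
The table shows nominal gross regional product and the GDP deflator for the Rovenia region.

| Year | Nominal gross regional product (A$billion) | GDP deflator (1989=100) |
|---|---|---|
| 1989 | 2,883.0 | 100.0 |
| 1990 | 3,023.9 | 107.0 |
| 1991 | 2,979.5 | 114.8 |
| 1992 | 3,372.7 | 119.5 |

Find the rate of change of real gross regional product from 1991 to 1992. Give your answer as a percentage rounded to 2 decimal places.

8.74%

Real gross regional product 1991 = 2979.5/1.148 = 2595.38.
Real gross regional product 1992 = 3372.7/1.195 = 2822.34.
Change = 2822.34/2595.38 − 1 = 0.0874.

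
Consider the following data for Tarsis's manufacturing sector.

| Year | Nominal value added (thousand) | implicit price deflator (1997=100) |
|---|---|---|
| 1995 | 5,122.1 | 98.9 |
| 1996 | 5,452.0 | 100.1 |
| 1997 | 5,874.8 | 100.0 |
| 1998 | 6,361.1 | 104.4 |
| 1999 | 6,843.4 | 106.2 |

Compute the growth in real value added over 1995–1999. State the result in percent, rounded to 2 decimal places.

24.42%

Real value added 1995 = 5122.1/0.989 = 5179.07.
Real value added 1999 = 6843.4/1.062 = 6443.88.
Change = 6443.88/5179.07 − 1 = 0.2442.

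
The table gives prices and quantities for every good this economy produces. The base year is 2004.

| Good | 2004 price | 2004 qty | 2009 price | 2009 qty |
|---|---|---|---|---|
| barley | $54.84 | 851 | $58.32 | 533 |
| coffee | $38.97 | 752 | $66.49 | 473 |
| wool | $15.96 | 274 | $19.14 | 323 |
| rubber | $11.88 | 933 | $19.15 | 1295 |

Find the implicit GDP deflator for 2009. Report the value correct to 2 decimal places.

137.12

Nominal GDP 2009 = 58.32·533 + 66.49·473 + 19.14·323 + 19.15·1295 = 93515.80.
Real GDP 2009 (at 2004 prices) = 54.84·533 + 38.97·473 + 15.96·323 + 11.88·1295 = 68202.21.
Deflator = Nominal/Real × 100 = 93515.80/68202.21 × 100 = 137.115.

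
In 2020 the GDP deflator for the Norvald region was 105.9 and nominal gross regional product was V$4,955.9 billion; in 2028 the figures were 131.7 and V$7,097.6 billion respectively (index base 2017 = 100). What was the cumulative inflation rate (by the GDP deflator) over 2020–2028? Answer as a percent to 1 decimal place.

24.4%

Price-level change = 131.7 / 105.9 − 1 = 0.2436.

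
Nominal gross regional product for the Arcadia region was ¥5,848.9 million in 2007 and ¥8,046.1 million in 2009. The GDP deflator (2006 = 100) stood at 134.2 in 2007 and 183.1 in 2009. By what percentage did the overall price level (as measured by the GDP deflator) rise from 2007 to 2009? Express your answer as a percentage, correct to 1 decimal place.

36.4%

Price-level change = 183.1 / 134.2 − 1 = 0.3644.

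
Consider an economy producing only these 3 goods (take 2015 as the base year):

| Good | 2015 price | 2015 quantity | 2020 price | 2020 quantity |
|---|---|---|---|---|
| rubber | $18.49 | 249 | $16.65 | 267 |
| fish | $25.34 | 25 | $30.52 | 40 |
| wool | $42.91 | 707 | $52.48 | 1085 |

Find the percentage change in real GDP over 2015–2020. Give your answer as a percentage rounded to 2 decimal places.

47.60%

Real GDP 2015 = Nominal GDP 2015 = 18.49·249 + 25.34·25 + 42.91·707 = 35574.88.
Real GDP 2020 (at 2015 prices) = 18.49·267 + 25.34·40 + 42.91·1085 = 52507.78.
Real growth = 52507.78/35574.88 − 1 = 0.4760.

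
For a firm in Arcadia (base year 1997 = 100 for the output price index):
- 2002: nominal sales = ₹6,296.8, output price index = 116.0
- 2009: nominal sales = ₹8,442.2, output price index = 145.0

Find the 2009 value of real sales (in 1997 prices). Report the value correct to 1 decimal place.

Real sales = Nominal / (output price index/100) = 8442.2 / 1.450 = 5822.21.

₹5,822.2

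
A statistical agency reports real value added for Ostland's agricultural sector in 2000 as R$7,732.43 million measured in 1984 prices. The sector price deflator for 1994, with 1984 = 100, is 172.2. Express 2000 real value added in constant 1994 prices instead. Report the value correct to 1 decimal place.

Real value added in 1994 prices = Real value added in 1984 prices × (P_1994/P_1984) = 7732.43 × 1.722 = 13315.24.

R$13,315.2 million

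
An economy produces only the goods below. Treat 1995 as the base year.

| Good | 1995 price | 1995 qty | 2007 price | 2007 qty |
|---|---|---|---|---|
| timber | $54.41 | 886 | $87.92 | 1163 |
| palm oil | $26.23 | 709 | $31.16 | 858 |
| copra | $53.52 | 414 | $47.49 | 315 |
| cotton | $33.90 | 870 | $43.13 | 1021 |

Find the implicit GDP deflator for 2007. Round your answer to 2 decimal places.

136.96

Nominal GDP 2007 = 87.92·1163 + 31.16·858 + 47.49·315 + 43.13·1021 = 187981.32.
Real GDP 2007 (at 1995 prices) = 54.41·1163 + 26.23·858 + 53.52·315 + 33.90·1021 = 137254.87.
Deflator = Nominal/Real × 100 = 187981.32/137254.87 × 100 = 136.958.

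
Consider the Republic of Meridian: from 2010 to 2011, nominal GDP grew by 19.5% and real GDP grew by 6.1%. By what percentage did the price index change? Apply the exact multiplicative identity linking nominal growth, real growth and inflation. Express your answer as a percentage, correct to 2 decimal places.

12.63%

(1 + g_nom) = (1 + g_real)(1 + π), so π = 1.1950 / 1.0610 − 1 = 0.12630.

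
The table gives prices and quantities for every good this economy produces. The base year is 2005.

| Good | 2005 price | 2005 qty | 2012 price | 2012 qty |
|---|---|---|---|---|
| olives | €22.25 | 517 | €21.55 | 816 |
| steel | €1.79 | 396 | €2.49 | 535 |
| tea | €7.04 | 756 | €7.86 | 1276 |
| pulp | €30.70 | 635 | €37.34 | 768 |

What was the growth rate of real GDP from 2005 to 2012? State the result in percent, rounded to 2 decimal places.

39.55%

Real GDP 2005 = Nominal GDP 2005 = 22.25·517 + 1.79·396 + 7.04·756 + 30.70·635 = 37028.83.
Real GDP 2012 (at 2005 prices) = 22.25·816 + 1.79·535 + 7.04·1276 + 30.70·768 = 51674.29.
Real growth = 51674.29/37028.83 − 1 = 0.3955.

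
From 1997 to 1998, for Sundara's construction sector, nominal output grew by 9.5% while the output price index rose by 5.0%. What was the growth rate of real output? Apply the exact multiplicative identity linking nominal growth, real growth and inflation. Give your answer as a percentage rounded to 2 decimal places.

4.29%

(1 + g_nom) = (1 + g_real)(1 + π), so g_real = 1.0950 / 1.0500 − 1 = 0.04286.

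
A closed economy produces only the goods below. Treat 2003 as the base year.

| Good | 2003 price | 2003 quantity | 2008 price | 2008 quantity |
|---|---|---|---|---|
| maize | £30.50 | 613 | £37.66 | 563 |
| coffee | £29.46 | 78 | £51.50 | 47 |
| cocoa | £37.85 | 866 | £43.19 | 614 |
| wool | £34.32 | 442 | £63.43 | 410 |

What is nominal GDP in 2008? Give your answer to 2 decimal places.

£76148.04

Nominal GDP 2008 = Σ (p_2008 × q_2008) = 37.66·563 + 51.50·47 + 43.19·614 + 63.43·410 = 76148.04.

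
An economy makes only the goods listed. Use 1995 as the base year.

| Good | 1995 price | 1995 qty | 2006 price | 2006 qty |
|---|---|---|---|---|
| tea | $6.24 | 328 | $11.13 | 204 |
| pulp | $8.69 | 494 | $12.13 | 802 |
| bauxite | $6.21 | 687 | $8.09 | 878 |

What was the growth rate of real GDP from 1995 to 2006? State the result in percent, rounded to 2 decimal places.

Real GDP 1995 = Nominal GDP 1995 = 6.24·328 + 8.69·494 + 6.21·687 = 10605.85.
Real GDP 2006 (at 1995 prices) = 6.24·204 + 8.69·802 + 6.21·878 = 13694.72.
Real growth = 13694.72/10605.85 − 1 = 0.2912.

29.12%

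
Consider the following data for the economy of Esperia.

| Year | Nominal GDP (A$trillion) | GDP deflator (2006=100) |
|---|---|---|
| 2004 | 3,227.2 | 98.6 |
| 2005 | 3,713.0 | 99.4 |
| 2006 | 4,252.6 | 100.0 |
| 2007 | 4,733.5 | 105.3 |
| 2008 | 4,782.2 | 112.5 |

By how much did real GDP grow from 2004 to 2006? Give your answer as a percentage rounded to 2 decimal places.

Real GDP 2004 = 3227.2/0.986 = 3273.02.
Real GDP 2006 = 4252.6/1.000 = 4252.60.
Change = 4252.60/3273.02 − 1 = 0.2993.

29.93%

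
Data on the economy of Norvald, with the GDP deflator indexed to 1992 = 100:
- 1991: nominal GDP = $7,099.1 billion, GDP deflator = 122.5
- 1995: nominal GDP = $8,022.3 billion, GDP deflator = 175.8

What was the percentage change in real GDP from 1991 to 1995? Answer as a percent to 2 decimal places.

Deflate each year: 1991 → 7099.1/1.225 = 5795.18; 1995 → 8022.3/1.758 = 4563.31.
So real GDP changed by 4563.31/5795.18 − 1 = -0.2126, i.e. -21.26%.

-21.26%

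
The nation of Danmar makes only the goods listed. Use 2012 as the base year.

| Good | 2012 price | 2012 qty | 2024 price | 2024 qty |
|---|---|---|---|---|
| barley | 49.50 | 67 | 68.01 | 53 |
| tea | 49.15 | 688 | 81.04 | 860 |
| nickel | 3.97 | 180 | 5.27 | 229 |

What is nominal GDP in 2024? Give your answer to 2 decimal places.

Nominal GDP 2024 = Σ (p_2024 × q_2024) = 68.01·53 + 81.04·860 + 5.27·229 = 74505.76.

74505.76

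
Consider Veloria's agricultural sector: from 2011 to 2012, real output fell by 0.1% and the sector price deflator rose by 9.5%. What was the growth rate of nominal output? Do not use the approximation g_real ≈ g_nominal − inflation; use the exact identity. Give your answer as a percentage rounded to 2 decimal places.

(1 + g_nom) = (1 + g_real)(1 + π) = 0.9990 × 1.0950 = 1.09391.

9.39%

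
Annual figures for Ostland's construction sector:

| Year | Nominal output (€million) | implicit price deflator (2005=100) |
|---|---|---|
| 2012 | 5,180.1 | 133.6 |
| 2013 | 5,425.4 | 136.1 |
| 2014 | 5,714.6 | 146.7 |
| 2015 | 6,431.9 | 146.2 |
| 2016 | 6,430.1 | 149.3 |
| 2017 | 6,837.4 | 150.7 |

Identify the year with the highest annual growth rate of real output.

2015

2013: real = 5425.4/1.361 = 3986.33; growth vs 2012 (3877.32) = 2.81%.
2014: real = 5714.6/1.467 = 3895.43; growth vs 2013 (3986.33) = -2.28%.
2015: real = 6431.9/1.462 = 4399.38; growth vs 2014 (3895.43) = 12.94%.
2016: real = 6430.1/1.493 = 4306.83; growth vs 2015 (4399.38) = -2.10%.
2017: real = 6837.4/1.507 = 4537.09; growth vs 2016 (4306.83) = 5.35%.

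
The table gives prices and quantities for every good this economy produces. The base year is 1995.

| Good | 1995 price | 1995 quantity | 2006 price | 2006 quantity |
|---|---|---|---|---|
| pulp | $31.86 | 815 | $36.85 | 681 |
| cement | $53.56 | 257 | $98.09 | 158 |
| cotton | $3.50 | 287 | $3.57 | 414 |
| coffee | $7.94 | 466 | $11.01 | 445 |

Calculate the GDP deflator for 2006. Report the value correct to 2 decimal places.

Nominal GDP 2006 = 36.85·681 + 98.09·158 + 3.57·414 + 11.01·445 = 46970.50.
Real GDP 2006 (at 1995 prices) = 31.86·681 + 53.56·158 + 3.50·414 + 7.94·445 = 35141.44.
Deflator = Nominal/Real × 100 = 46970.50/35141.44 × 100 = 133.661.

133.66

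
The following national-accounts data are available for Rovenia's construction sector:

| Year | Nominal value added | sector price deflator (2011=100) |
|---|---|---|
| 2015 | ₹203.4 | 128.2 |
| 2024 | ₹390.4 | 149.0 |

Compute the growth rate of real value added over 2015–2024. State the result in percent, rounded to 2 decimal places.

Real value added 2015 = 203.4 / 1.282 = 158.66.
Real value added 2024 = 390.4 / 1.490 = 262.01.
Real growth = 262.01 / 158.66 − 1 = 0.6514.

65.14%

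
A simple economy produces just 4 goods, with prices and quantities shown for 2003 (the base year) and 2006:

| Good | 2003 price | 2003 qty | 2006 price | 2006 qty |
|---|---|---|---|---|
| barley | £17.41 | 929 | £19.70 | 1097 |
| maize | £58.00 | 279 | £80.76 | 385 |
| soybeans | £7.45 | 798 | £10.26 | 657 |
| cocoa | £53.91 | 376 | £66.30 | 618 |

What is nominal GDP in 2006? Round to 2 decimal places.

Nominal GDP 2006 = Σ (p_2006 × q_2006) = 19.70·1097 + 80.76·385 + 10.26·657 + 66.30·618 = 100417.72.

£100417.72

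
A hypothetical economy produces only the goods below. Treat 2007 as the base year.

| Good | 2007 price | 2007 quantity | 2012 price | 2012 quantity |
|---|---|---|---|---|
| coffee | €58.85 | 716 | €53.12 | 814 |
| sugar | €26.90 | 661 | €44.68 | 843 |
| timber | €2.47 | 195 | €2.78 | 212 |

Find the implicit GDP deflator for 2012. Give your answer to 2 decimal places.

Nominal GDP 2012 = 53.12·814 + 44.68·843 + 2.78·212 = 81494.28.
Real GDP 2012 (at 2007 prices) = 58.85·814 + 26.90·843 + 2.47·212 = 71104.24.
Deflator = Nominal/Real × 100 = 81494.28/71104.24 × 100 = 114.612.

114.61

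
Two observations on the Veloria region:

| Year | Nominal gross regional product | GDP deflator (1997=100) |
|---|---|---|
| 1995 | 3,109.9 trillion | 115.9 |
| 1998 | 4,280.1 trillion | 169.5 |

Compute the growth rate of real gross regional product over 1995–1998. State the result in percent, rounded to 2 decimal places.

-5.89%

Deflate each year: 1995 → 3109.9/1.159 = 2683.26; 1998 → 4280.1/1.695 = 2525.13.
So real gross regional product changed by 2525.13/2683.26 − 1 = -0.0589, i.e. -5.89%.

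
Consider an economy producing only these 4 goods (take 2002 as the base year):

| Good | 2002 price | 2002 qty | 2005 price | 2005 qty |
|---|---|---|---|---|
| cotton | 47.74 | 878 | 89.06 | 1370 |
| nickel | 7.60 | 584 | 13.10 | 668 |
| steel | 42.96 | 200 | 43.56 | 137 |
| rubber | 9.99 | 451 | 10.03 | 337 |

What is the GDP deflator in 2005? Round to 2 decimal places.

Nominal GDP 2005 = 89.06·1370 + 13.10·668 + 43.56·137 + 10.03·337 = 140110.83.
Real GDP 2005 (at 2002 prices) = 47.74·1370 + 7.60·668 + 42.96·137 + 9.99·337 = 79732.75.
Deflator = Nominal/Real × 100 = 140110.83/79732.75 × 100 = 175.726.

175.73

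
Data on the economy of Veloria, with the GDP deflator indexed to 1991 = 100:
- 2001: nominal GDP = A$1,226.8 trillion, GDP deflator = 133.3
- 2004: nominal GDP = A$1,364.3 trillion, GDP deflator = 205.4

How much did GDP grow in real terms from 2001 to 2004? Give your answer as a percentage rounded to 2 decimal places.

Deflate each year: 2001 → 1226.8/1.333 = 920.33; 2004 → 1364.3/2.054 = 664.22.
So real GDP changed by 664.22/920.33 − 1 = -0.2783, i.e. -27.83%.

-27.83%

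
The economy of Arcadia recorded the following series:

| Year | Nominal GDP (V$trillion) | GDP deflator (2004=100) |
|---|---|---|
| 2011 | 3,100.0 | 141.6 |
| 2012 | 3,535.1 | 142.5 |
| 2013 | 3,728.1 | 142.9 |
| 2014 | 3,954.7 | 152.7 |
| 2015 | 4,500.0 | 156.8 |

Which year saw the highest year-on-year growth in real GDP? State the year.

2012: real = 3535.1/1.425 = 2480.77; growth vs 2011 (2189.27) = 13.31%.
2013: real = 3728.1/1.429 = 2608.89; growth vs 2012 (2480.77) = 5.16%.
2014: real = 3954.7/1.527 = 2589.85; growth vs 2013 (2608.89) = -0.73%.
2015: real = 4500.0/1.568 = 2869.90; growth vs 2014 (2589.85) = 10.81%.

2012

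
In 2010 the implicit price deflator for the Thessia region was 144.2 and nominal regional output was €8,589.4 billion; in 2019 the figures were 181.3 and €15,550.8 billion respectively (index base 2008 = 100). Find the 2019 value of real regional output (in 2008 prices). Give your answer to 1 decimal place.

Real regional output = Nominal / (implicit price deflator/100) = 15550.8 / 1.813 = 8577.39.

€8,577.4 billion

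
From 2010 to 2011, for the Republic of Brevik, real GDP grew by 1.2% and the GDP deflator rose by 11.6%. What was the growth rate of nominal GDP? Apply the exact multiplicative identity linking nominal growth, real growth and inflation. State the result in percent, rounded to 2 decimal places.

(1 + g_nom) = (1 + g_real)(1 + π) = 1.0120 × 1.1160 = 1.12939.

12.94%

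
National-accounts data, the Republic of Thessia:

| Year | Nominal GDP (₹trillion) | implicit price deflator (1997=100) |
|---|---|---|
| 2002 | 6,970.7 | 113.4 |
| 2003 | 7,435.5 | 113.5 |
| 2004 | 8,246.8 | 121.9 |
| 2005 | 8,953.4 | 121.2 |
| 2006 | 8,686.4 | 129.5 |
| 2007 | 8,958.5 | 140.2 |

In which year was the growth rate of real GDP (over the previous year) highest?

2005

2003: real = 7435.5/1.135 = 6551.10; growth vs 2002 (6147.00) = 6.57%.
2004: real = 8246.8/1.219 = 6765.22; growth vs 2003 (6551.10) = 3.27%.
2005: real = 8953.4/1.212 = 7387.29; growth vs 2004 (6765.22) = 9.20%.
2006: real = 8686.4/1.295 = 6707.64; growth vs 2005 (7387.29) = -9.20%.
2007: real = 8958.5/1.402 = 6389.80; growth vs 2006 (6707.64) = -4.74%.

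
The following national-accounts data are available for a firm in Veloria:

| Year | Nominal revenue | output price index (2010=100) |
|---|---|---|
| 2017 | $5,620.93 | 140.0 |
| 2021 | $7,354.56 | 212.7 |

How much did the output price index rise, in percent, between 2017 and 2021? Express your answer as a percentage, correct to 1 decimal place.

Price-level change = 212.7 / 140.0 − 1 = 0.5193.

51.9%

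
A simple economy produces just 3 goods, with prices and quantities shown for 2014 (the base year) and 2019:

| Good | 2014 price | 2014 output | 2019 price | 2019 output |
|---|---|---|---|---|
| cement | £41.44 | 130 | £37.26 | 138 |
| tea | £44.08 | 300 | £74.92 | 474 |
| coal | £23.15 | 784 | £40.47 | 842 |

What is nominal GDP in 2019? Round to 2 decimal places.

£74729.70

Nominal GDP 2019 = Σ (p_2019 × q_2019) = 37.26·138 + 74.92·474 + 40.47·842 = 74729.70.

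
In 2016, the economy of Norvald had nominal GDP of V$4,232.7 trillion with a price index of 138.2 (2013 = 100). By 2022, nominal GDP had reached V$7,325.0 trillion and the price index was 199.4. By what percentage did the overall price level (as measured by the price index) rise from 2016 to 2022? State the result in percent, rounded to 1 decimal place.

Price-level change = 199.4 / 138.2 − 1 = 0.4428.

44.3%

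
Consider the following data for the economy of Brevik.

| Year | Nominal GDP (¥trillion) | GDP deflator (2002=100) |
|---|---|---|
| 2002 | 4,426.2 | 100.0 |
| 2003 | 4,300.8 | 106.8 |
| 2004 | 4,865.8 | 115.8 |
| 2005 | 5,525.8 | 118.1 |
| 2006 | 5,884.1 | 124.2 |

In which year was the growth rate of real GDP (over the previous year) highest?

2005

2003: real = 4300.8/1.068 = 4026.97; growth vs 2002 (4426.20) = -9.02%.
2004: real = 4865.8/1.158 = 4201.90; growth vs 2003 (4026.97) = 4.34%.
2005: real = 5525.8/1.181 = 4678.92; growth vs 2004 (4201.90) = 11.35%.
2006: real = 5884.1/1.242 = 4737.60; growth vs 2005 (4678.92) = 1.25%.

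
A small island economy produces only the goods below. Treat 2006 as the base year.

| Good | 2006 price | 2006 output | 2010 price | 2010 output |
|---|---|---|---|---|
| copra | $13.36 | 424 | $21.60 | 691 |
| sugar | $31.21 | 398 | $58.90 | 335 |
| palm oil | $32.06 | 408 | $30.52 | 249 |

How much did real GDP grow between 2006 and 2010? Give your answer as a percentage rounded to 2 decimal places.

-11.22%

Real GDP 2006 = Nominal GDP 2006 = 13.36·424 + 31.21·398 + 32.06·408 = 31166.70.
Real GDP 2010 (at 2006 prices) = 13.36·691 + 31.21·335 + 32.06·249 = 27670.05.
Real growth = 27670.05/31166.70 − 1 = -0.1122.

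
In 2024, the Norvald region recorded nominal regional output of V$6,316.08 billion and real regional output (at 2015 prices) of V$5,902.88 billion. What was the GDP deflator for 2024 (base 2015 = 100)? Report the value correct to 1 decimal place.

107.0

GDP deflator = (Nominal / Real) × 100 = 6316.08 / 5902.88 × 100 = 107.00.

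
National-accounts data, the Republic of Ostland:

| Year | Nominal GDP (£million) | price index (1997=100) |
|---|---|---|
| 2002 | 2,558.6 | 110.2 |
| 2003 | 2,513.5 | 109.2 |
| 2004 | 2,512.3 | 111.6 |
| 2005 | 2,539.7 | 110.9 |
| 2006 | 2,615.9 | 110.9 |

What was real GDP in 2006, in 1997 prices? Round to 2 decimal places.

Real GDP 2006 = 2615.9 / 1.109 = 2358.79.

£2,358.79 million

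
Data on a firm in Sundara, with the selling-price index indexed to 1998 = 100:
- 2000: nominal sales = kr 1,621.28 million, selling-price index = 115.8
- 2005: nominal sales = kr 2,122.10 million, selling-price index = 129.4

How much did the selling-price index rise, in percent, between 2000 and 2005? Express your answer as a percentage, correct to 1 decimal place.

Price-level change = 129.4 / 115.8 − 1 = 0.1174.

11.7%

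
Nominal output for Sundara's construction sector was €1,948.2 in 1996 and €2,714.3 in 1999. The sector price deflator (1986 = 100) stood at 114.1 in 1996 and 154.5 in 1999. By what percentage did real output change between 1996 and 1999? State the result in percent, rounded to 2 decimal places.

Real output 1996 = 1948.2 / 1.141 = 1707.45.
Real output 1999 = 2714.3 / 1.545 = 1756.83.
Real growth = 1756.83 / 1707.45 − 1 = 0.0289.

2.89%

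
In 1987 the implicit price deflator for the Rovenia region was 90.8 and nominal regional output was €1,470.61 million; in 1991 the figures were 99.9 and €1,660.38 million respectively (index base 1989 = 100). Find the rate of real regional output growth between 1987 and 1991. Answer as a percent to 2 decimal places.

2.62%

Real regional output 1987 = 1470.61 / 0.908 = 1619.61.
Real regional output 1991 = 1660.38 / 0.999 = 1662.04.
Real growth = 1662.04 / 1619.61 − 1 = 0.0262.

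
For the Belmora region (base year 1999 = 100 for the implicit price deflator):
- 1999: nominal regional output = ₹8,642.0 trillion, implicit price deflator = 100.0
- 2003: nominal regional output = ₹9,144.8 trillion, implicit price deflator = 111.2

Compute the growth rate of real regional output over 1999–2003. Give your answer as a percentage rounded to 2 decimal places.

-4.84%

Deflate each year: 1999 → 8642.0/1.000 = 8642.00; 2003 → 9144.8/1.112 = 8223.74.
So real regional output changed by 8223.74/8642.00 − 1 = -0.0484, i.e. -4.84%.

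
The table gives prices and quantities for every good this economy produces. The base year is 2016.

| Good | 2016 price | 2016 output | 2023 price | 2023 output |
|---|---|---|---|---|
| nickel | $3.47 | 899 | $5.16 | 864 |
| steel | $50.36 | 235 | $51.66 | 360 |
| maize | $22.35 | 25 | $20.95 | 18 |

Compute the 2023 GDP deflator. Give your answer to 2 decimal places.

Nominal GDP 2023 = 5.16·864 + 51.66·360 + 20.95·18 = 23432.94.
Real GDP 2023 (at 2016 prices) = 3.47·864 + 50.36·360 + 22.35·18 = 21529.98.
Deflator = Nominal/Real × 100 = 23432.94/21529.98 × 100 = 108.839.

108.84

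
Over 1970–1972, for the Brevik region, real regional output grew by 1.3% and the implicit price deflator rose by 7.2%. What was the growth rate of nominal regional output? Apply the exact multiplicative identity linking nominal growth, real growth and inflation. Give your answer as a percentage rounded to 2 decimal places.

8.59%

(1 + g_nom) = (1 + g_real)(1 + π) = 1.0130 × 1.0720 = 1.08594.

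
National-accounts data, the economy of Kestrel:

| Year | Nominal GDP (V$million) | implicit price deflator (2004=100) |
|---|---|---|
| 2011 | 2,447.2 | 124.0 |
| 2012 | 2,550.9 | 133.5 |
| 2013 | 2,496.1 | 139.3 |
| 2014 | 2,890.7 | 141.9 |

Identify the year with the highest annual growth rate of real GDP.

2012: real = 2550.9/1.335 = 1910.79; growth vs 2011 (1973.55) = -3.18%.
2013: real = 2496.1/1.393 = 1791.89; growth vs 2012 (1910.79) = -6.22%.
2014: real = 2890.7/1.419 = 2037.14; growth vs 2013 (1791.89) = 13.69%.

2014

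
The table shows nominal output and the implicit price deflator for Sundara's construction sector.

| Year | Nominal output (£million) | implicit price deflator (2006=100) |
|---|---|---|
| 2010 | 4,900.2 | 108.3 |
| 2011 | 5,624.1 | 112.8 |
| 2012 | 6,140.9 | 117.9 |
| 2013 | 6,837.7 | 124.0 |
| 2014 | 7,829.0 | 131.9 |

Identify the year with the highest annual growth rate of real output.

2011: real = 5624.1/1.128 = 4985.90; growth vs 2010 (4524.65) = 10.19%.
2012: real = 6140.9/1.179 = 5208.57; growth vs 2011 (4985.90) = 4.47%.
2013: real = 6837.7/1.240 = 5514.27; growth vs 2012 (5208.57) = 5.87%.
2014: real = 7829.0/1.319 = 5935.56; growth vs 2013 (5514.27) = 7.64%.

2011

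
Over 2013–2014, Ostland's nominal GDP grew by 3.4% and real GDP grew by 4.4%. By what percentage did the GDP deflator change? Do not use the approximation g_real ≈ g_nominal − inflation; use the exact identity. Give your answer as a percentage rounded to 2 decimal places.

(1 + g_nom) = (1 + g_real)(1 + π), so π = 1.0340 / 1.0440 − 1 = -0.00958.

-0.96%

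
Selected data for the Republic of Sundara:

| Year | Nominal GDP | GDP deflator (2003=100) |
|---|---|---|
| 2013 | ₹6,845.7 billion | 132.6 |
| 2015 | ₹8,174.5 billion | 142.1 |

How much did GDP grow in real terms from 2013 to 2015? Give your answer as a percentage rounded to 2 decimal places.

Real GDP 2013 = 6845.7 / 1.326 = 5162.67.
Real GDP 2015 = 8174.5 / 1.421 = 5752.64.
Real growth = 5752.64 / 5162.67 − 1 = 0.1143.

11.43%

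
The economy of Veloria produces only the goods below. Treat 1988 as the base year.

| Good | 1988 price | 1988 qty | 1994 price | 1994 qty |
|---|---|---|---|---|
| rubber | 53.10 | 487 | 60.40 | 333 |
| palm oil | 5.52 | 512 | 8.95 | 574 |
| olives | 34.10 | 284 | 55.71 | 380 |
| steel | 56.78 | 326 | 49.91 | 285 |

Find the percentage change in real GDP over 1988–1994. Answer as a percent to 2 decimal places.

Real GDP 1988 = Nominal GDP 1988 = 53.10·487 + 5.52·512 + 34.10·284 + 56.78·326 = 56880.62.
Real GDP 1994 (at 1988 prices) = 53.10·333 + 5.52·574 + 34.10·380 + 56.78·285 = 49991.08.
Real growth = 49991.08/56880.62 − 1 = -0.1211.

-12.11%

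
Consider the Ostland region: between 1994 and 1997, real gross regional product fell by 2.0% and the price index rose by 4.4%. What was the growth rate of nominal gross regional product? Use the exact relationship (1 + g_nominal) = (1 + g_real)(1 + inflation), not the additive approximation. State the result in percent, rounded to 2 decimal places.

(1 + g_nom) = (1 + g_real)(1 + π) = 0.9800 × 1.0440 = 1.02312.

2.31%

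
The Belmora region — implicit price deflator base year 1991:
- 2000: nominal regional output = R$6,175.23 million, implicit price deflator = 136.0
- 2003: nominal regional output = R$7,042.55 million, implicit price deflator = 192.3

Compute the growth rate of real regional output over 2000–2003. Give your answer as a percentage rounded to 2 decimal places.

Deflate each year: 2000 → 6175.23/1.360 = 4540.61; 2003 → 7042.55/1.923 = 3662.27.
So real regional output changed by 3662.27/4540.61 − 1 = -0.1934, i.e. -19.34%.

-19.34%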